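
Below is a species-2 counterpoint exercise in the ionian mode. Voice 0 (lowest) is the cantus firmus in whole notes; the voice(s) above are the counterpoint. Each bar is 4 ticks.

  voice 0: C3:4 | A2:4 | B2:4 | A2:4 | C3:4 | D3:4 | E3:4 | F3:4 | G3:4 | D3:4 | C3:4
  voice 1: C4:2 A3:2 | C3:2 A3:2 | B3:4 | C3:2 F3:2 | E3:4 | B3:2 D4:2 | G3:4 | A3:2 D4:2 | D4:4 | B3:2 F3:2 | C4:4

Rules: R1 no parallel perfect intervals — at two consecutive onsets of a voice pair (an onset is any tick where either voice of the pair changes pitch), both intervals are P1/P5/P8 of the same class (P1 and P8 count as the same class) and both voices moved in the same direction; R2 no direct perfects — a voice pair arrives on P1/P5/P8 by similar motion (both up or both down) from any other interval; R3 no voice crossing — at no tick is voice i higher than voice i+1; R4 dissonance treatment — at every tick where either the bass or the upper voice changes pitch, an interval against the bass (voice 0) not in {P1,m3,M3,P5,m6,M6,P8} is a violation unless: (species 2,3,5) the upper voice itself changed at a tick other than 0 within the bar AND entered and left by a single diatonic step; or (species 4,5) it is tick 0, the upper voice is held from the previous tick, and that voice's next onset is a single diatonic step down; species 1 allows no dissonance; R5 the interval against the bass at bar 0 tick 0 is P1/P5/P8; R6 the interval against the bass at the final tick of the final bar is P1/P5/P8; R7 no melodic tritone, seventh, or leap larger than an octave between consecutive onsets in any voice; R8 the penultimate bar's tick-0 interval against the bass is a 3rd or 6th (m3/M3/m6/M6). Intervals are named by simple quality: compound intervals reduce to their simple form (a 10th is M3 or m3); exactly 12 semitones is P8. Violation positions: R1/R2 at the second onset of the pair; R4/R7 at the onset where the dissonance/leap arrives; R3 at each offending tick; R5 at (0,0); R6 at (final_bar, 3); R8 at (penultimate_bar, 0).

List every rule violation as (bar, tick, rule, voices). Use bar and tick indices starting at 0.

bar 0: v0=C3 v1=C4 downbeat P8
bar 1: v0=A2 v1=C3 downbeat m3
bar 2: v0=B2 v1=B3 downbeat P8
bar 3: v0=A2 v1=C3 downbeat m3
bar 4: v0=C3 v1=E3 downbeat M3
bar 5: v0=D3 v1=B3 downbeat M6
bar 6: v0=E3 v1=G3 downbeat m3
bar 7: v0=F3 v1=A3 downbeat M3
bar 8: v0=G3 v1=D4 downbeat P5
bar 9: v0=D3 v1=B3 downbeat M6
bar 10: v0=C3 v1=C4 downbeat P8
  -> R1 @ bar 2 tick 0 v(0, 1): A2/A3 P8 -> B2/B3 P8 similar
  -> R7 @ bar 3 tick 0 v(1,): B3->C3 leap 11st
  -> R7 @ bar 9 tick 2 v(1,): B3->F3 leap 6st

(2, 0, R1, (0, 1))
(3, 0, R7, (1,))
(9, 2, R7, (1,))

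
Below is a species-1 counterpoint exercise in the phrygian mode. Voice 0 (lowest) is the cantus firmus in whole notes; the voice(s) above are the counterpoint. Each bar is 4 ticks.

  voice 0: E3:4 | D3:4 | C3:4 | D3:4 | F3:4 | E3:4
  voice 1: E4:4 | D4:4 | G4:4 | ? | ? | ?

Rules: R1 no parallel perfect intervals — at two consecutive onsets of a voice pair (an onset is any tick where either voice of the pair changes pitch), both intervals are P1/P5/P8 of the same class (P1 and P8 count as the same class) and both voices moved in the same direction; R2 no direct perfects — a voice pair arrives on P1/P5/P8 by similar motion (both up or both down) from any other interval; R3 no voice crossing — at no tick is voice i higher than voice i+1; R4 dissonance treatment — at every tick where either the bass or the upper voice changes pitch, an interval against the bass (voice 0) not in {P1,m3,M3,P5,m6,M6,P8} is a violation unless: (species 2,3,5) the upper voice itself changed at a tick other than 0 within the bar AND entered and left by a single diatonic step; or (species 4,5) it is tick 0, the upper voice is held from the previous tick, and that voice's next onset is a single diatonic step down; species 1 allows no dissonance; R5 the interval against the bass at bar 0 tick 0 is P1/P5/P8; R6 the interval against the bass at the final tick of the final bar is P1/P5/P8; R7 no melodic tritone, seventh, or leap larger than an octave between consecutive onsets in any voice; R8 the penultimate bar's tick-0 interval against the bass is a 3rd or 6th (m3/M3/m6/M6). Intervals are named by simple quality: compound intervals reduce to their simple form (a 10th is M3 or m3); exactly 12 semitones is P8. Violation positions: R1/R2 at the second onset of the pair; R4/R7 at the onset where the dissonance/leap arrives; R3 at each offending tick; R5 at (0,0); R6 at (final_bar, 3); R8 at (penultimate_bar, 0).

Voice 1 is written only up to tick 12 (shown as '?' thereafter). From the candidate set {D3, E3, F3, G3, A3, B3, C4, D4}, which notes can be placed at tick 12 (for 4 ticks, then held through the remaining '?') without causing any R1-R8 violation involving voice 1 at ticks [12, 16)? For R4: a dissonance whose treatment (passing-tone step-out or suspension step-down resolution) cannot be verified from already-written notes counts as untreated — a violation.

D3: violates R7
E3: violates R4,R7
F3: violates R7
G3: violates R4
A3: violates R7
B3: legal
C4: violates R4
D4: legal

{B3, D4}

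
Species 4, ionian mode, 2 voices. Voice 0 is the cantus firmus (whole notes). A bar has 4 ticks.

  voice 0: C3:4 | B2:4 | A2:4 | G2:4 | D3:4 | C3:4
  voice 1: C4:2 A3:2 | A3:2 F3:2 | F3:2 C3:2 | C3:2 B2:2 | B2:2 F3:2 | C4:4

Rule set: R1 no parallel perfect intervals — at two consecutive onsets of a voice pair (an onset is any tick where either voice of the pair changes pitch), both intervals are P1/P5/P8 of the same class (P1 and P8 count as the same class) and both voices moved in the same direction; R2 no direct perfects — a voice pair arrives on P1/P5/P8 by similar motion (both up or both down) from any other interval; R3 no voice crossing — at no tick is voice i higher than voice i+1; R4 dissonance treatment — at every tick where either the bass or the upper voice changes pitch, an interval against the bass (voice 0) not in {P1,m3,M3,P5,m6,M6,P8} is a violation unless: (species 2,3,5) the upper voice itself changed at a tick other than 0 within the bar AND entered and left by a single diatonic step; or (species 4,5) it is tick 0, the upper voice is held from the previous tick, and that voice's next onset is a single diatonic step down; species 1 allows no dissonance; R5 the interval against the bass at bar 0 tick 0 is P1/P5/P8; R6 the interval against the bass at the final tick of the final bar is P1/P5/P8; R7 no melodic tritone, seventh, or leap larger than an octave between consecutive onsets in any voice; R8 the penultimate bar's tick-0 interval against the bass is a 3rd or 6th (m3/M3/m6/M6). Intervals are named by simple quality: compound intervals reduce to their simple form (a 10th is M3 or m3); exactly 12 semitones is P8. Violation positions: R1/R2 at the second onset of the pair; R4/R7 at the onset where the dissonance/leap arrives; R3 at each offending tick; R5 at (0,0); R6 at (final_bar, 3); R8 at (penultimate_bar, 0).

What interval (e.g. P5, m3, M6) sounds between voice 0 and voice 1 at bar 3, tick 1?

P4

voice 0=G2 voice 1=C3 -> P4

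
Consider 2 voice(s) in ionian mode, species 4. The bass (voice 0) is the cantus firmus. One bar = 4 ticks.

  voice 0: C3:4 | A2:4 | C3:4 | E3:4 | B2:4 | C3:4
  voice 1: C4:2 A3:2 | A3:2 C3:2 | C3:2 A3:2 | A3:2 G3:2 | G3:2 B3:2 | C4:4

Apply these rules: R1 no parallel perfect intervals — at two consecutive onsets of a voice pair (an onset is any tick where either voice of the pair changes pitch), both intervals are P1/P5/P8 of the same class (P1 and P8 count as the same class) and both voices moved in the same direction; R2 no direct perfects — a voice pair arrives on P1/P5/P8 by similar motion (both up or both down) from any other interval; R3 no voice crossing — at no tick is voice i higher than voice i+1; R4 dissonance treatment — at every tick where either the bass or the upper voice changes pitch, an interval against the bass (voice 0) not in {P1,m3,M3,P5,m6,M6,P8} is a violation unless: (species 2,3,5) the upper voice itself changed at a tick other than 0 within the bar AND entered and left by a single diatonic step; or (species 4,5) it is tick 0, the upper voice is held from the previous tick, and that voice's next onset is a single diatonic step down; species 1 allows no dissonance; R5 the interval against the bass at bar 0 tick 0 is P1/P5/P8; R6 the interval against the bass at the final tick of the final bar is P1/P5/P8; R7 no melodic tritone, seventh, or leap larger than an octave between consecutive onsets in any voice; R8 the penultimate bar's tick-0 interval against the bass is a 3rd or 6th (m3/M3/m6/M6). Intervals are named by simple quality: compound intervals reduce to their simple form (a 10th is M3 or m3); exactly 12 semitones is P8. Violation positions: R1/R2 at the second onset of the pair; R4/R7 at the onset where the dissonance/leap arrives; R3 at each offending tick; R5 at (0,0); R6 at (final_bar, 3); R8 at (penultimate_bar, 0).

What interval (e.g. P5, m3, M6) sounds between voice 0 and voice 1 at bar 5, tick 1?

P8

voice 0=C3 voice 1=C4 -> P8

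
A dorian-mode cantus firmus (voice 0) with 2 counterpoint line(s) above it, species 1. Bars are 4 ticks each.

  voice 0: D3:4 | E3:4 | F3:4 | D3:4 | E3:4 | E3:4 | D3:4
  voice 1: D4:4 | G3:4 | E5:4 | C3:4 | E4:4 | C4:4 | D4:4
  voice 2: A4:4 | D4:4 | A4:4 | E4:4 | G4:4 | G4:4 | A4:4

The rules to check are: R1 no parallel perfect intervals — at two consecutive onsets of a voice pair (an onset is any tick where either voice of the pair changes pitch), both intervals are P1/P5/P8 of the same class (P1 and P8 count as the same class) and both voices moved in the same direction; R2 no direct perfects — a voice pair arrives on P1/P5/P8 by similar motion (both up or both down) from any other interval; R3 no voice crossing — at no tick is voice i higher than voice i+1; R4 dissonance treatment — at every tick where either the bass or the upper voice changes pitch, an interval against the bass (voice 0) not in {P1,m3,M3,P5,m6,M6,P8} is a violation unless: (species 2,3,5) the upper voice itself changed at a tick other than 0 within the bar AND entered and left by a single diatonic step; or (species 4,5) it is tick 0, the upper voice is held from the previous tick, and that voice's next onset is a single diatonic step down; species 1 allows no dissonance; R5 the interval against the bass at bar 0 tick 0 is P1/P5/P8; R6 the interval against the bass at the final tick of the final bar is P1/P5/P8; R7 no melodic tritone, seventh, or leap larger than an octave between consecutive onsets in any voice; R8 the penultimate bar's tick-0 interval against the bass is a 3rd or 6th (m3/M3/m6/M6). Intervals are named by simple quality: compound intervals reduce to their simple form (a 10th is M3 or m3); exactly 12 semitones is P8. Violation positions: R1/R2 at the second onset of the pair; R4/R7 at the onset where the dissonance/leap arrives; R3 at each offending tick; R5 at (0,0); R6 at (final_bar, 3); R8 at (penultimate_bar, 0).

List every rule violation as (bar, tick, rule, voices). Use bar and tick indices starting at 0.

bar 0: v0=D3 v1=D4 v2=A4 downbeat P5
bar 1: v0=E3 v1=G3 v2=D4 downbeat m7
bar 2: v0=F3 v1=E5 v2=A4 downbeat M3
bar 3: v0=D3 v1=C3 v2=E4 downbeat M2
bar 4: v0=E3 v1=E4 v2=G4 downbeat m3
bar 5: v0=E3 v1=C4 v2=G4 downbeat m3
bar 6: v0=D3 v1=D4 v2=A4 downbeat P5
  -> R1 @ bar 1 tick 0 v(1, 2): D4/A4 P5 -> G3/D4 P5 similar
  -> R4 @ bar 1 tick 0 v(0, 2): E3/D4 m7 untreated
  -> R1 @ bar 2 tick 0 v(1, 2): G3/D4 P5 -> E5/A4 P5 similar
  -> R3 @ bar 2 tick 0 v(1, 2): E5 above A4
  -> R4 @ bar 2 tick 0 v(0, 1): F3/E5 M7 untreated
  -> R7 @ bar 2 tick 0 v(1,): G3->E5 leap 21st
  -> R3 @ bar 2 tick 1 v(1, 2): E5 above A4
  -> R3 @ bar 2 tick 2 v(1, 2): E5 above A4
  -> R3 @ bar 2 tick 3 v(1, 2): E5 above A4
  -> R3 @ bar 3 tick 0 v(0, 1): D3 above C3
  -> R4 @ bar 3 tick 0 v(0, 1): D3/C3 M2 untreated
  -> R4 @ bar 3 tick 0 v(0, 2): D3/E4 M2 untreated
  -> R7 @ bar 3 tick 0 v(1,): E5->C3 leap 28st
  -> R3 @ bar 3 tick 1 v(0, 1): D3 above C3
  -> R3 @ bar 3 tick 2 v(0, 1): D3 above C3
  -> R3 @ bar 3 tick 3 v(0, 1): D3 above C3
  -> R2 @ bar 4 tick 0 v(0, 1): D3/C3 M2 -> E3/E4 P8 similar
  -> R7 @ bar 4 tick 0 v(1,): C3->E4 leap 16st
  -> R1 @ bar 6 tick 0 v(1, 2): C4/G4 P5 -> D4/A4 P5 similar

(1, 0, R1, (1, 2))
(1, 0, R4, (0, 2))
(2, 0, R1, (1, 2))
(2, 0, R3, (1, 2))
(2, 0, R4, (0, 1))
(2, 0, R7, (1,))
(2, 1, R3, (1, 2))
(2, 2, R3, (1, 2))
(2, 3, R3, (1, 2))
(3, 0, R3, (0, 1))
(3, 0, R4, (0, 1))
(3, 0, R4, (0, 2))
(3, 0, R7, (1,))
(3, 1, R3, (0, 1))
(3, 2, R3, (0, 1))
(3, 3, R3, (0, 1))
(4, 0, R2, (0, 1))
(4, 0, R7, (1,))
(6, 0, R1, (1, 2))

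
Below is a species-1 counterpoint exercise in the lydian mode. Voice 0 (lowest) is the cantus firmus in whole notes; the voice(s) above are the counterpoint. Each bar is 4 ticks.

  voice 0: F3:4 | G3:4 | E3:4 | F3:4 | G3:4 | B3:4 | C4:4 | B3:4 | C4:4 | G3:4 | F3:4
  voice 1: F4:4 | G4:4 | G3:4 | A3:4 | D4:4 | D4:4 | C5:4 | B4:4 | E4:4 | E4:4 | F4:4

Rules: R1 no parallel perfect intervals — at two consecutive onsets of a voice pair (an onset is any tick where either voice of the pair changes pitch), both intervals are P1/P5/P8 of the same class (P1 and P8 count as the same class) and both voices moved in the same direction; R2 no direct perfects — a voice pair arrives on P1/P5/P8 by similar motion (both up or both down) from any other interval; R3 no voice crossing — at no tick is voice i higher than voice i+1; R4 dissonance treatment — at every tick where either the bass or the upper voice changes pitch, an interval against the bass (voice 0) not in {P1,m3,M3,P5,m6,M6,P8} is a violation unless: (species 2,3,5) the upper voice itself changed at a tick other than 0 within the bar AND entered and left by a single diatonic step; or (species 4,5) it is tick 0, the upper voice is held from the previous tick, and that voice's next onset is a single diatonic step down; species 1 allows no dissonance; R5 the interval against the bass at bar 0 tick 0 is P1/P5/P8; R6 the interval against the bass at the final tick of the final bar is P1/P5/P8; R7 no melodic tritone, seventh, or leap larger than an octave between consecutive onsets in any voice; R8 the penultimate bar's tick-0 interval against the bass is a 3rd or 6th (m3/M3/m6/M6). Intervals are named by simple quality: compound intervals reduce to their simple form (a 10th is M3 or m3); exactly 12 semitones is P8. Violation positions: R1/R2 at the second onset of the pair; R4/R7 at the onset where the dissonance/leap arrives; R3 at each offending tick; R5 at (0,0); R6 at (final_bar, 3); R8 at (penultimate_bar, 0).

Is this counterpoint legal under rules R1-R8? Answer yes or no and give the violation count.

No (5 violations)

bar 0: v0=F3 v1=F4 (P8)
bar 1: v0=G3 v1=G4 (P8)
bar 2: v0=E3 v1=G3 (m3)
bar 3: v0=F3 v1=A3 (M3)
bar 4: v0=G3 v1=D4 (P5)
bar 5: v0=B3 v1=D4 (m3)
bar 6: v0=C4 v1=C5 (P8)
bar 7: v0=B3 v1=B4 (P8)
bar 8: v0=C4 v1=E4 (M3)
bar 9: v0=G3 v1=E4 (M6)
bar 10: v0=F3 v1=F4 (P8)
  R1 @ bar1.0: F3/F4 P8 -> G3/G4 P8 similar
  R2 @ bar4.0: F3/A3 M3 -> G3/D4 P5 similar
  R2 @ bar6.0: B3/D4 m3 -> C4/C5 P8 similar
  R7 @ bar6.0: D4->C5 leap 10st
  R1 @ bar7.0: C4/C5 P8 -> B3/B4 P8 similar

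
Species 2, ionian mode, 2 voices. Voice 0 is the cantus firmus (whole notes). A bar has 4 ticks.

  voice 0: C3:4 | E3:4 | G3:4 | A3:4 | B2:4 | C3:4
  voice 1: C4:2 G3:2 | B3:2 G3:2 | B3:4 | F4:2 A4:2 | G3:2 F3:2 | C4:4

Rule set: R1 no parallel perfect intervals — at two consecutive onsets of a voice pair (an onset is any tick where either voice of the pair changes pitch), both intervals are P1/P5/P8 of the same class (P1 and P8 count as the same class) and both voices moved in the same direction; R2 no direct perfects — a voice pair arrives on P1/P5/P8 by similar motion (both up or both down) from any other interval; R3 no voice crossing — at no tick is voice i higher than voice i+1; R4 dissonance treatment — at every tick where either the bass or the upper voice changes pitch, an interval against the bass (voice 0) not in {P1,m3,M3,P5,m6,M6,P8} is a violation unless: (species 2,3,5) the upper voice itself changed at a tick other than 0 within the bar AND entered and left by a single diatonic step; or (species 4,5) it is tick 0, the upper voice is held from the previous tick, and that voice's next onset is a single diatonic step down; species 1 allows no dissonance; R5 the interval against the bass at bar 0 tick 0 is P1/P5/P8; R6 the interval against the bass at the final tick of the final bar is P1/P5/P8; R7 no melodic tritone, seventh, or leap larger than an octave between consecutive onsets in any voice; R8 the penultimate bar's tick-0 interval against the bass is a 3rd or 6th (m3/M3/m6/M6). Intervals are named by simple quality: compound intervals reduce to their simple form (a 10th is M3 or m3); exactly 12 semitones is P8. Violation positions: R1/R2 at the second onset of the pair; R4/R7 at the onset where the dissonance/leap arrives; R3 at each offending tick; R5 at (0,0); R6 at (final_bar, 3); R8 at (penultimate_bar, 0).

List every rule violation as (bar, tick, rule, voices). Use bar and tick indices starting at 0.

(1, 0, R1, (0, 1))
(3, 0, R7, (1,))
(4, 0, R7, (0,))
(4, 0, R7, (1,))
(4, 2, R4, (0, 1))
(5, 0, R2, (0, 1))

bar 0: v0=C3 v1=C4 downbeat P8
bar 1: v0=E3 v1=B3 downbeat P5
bar 2: v0=G3 v1=B3 downbeat M3
bar 3: v0=A3 v1=F4 downbeat m6
bar 4: v0=B2 v1=G3 downbeat m6
bar 5: v0=C3 v1=C4 downbeat P8
  -> R1 @ bar 1 tick 0 v(0, 1): C3/G3 P5 -> E3/B3 P5 similar
  -> R7 @ bar 3 tick 0 v(1,): B3->F4 leap 6st
  -> R7 @ bar 4 tick 0 v(0,): A3->B2 leap 10st
  -> R7 @ bar 4 tick 0 v(1,): A4->G3 leap 14st
  -> R4 @ bar 4 tick 2 v(0, 1): B2/F3 TT untreated
  -> R2 @ bar 5 tick 0 v(0, 1): B2/F3 TT -> C3/C4 P8 similar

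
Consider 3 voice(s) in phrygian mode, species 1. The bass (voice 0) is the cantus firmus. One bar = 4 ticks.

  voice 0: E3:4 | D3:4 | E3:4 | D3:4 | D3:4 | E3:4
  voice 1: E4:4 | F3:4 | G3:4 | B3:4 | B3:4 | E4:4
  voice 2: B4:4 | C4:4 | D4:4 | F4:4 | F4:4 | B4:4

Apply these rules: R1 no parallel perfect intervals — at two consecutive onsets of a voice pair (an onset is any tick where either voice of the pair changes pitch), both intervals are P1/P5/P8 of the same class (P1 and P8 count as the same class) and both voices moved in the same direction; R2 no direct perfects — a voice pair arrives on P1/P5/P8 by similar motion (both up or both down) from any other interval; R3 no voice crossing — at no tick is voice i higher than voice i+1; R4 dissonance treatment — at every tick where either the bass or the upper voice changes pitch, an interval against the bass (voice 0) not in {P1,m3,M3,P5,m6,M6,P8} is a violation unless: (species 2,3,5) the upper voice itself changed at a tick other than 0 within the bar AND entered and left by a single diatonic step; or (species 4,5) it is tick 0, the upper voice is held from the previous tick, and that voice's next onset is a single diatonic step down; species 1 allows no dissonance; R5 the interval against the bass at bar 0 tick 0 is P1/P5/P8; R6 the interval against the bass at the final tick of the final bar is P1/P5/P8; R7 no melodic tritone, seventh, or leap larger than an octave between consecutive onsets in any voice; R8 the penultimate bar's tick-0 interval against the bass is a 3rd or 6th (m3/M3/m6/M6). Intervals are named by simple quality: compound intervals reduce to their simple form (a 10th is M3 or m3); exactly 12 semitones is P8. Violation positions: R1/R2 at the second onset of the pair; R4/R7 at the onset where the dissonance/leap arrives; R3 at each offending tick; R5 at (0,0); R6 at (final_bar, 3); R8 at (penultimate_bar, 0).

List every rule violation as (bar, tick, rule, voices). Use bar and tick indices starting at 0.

bar 0: v0=E3 v1=E4 v2=B4 downbeat P5
bar 1: v0=D3 v1=F3 v2=C4 downbeat m7
bar 2: v0=E3 v1=G3 v2=D4 downbeat m7
bar 3: v0=D3 v1=B3 v2=F4 downbeat m3
bar 4: v0=D3 v1=B3 v2=F4 downbeat m3
bar 5: v0=E3 v1=E4 v2=B4 downbeat P5
  -> R1 @ bar 1 tick 0 v(1, 2): E4/B4 P5 -> F3/C4 P5 similar
  -> R4 @ bar 1 tick 0 v(0, 2): D3/C4 m7 untreated
  -> R7 @ bar 1 tick 0 v(1,): E4->F3 leap 11st
  -> R7 @ bar 1 tick 0 v(2,): B4->C4 leap 11st
  -> R1 @ bar 2 tick 0 v(1, 2): F3/C4 P5 -> G3/D4 P5 similar
  -> R4 @ bar 2 tick 0 v(0, 2): E3/D4 m7 untreated
  -> R2 @ bar 5 tick 0 v(0, 1): D3/B3 M6 -> E3/E4 P8 similar
  -> R2 @ bar 5 tick 0 v(0, 2): D3/F4 m3 -> E3/B4 P5 similar
  -> R2 @ bar 5 tick 0 v(1, 2): B3/F4 TT -> E4/B4 P5 similar
  -> R7 @ bar 5 tick 0 v(2,): F4->B4 leap 6st

(1, 0, R1, (1, 2))
(1, 0, R4, (0, 2))
(1, 0, R7, (1,))
(1, 0, R7, (2,))
(2, 0, R1, (1, 2))
(2, 0, R4, (0, 2))
(5, 0, R2, (0, 1))
(5, 0, R2, (0, 2))
(5, 0, R2, (1, 2))
(5, 0, R7, (2,))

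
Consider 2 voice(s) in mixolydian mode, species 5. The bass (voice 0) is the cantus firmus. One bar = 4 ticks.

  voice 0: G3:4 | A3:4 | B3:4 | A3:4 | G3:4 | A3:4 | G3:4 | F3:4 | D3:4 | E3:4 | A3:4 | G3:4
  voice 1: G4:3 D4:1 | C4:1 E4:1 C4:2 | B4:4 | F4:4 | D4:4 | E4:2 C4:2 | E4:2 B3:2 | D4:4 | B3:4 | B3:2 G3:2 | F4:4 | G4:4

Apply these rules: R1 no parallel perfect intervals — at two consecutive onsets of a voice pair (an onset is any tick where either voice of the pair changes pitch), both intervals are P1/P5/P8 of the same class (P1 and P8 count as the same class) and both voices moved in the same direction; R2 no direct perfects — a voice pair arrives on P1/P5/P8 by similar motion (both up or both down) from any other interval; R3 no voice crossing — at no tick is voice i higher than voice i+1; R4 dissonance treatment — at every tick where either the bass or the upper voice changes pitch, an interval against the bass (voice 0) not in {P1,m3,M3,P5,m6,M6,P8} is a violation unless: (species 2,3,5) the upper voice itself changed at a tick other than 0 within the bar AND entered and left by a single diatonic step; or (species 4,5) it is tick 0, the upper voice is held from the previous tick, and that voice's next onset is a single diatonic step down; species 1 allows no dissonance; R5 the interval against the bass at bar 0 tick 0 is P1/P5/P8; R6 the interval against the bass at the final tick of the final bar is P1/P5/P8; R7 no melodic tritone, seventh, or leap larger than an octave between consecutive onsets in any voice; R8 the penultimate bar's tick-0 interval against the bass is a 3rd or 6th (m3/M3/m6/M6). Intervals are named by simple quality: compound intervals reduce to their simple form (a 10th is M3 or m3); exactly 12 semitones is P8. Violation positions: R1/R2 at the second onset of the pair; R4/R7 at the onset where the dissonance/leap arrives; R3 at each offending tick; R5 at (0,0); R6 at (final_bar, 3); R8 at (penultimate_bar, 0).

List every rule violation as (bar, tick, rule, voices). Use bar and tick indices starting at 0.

(2, 0, R2, (0, 1))
(2, 0, R7, (1,))
(3, 0, R7, (1,))
(4, 0, R2, (0, 1))
(5, 0, R1, (0, 1))
(10, 0, R7, (1,))

bar 0: v0=G3 v1=G4 downbeat P8
bar 1: v0=A3 v1=C4 downbeat m3
bar 2: v0=B3 v1=B4 downbeat P8
bar 3: v0=A3 v1=F4 downbeat m6
bar 4: v0=G3 v1=D4 downbeat P5
bar 5: v0=A3 v1=E4 downbeat P5
bar 6: v0=G3 v1=E4 downbeat M6
bar 7: v0=F3 v1=D4 downbeat M6
bar 8: v0=D3 v1=B3 downbeat M6
bar 9: v0=E3 v1=B3 downbeat P5
bar 10: v0=A3 v1=F4 downbeat m6
bar 11: v0=G3 v1=G4 downbeat P8
  -> R2 @ bar 2 tick 0 v(0, 1): A3/C4 m3 -> B3/B4 P8 similar
  -> R7 @ bar 2 tick 0 v(1,): C4->B4 leap 11st
  -> R7 @ bar 3 tick 0 v(1,): B4->F4 leap 6st
  -> R2 @ bar 4 tick 0 v(0, 1): A3/F4 m6 -> G3/D4 P5 similar
  -> R1 @ bar 5 tick 0 v(0, 1): G3/D4 P5 -> A3/E4 P5 similar
  -> R7 @ bar 10 tick 0 v(1,): G3->F4 leap 10st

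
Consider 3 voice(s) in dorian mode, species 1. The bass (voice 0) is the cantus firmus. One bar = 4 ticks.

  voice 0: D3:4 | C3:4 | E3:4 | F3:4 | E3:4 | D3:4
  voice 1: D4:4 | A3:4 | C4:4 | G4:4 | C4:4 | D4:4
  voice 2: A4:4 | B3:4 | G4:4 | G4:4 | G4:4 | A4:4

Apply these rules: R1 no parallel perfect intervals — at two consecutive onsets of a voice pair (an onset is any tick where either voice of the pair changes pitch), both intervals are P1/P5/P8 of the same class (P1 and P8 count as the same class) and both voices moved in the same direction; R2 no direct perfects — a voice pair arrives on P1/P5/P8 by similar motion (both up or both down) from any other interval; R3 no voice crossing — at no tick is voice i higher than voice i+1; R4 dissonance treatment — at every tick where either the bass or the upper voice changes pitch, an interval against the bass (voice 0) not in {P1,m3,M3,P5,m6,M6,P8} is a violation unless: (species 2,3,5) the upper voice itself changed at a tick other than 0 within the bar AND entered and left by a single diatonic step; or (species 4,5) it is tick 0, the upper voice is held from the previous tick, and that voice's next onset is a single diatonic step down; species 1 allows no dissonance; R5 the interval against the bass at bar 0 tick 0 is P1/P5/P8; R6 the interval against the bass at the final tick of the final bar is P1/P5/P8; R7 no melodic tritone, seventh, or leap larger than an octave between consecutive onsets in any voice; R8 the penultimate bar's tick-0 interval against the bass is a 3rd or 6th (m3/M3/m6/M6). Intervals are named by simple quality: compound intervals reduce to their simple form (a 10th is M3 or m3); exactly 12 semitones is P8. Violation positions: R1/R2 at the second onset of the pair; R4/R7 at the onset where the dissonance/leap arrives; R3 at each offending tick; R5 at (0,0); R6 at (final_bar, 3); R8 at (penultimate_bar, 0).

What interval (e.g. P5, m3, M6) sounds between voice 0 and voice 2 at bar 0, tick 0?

P5

voice 0=D3 voice 2=A4 -> P5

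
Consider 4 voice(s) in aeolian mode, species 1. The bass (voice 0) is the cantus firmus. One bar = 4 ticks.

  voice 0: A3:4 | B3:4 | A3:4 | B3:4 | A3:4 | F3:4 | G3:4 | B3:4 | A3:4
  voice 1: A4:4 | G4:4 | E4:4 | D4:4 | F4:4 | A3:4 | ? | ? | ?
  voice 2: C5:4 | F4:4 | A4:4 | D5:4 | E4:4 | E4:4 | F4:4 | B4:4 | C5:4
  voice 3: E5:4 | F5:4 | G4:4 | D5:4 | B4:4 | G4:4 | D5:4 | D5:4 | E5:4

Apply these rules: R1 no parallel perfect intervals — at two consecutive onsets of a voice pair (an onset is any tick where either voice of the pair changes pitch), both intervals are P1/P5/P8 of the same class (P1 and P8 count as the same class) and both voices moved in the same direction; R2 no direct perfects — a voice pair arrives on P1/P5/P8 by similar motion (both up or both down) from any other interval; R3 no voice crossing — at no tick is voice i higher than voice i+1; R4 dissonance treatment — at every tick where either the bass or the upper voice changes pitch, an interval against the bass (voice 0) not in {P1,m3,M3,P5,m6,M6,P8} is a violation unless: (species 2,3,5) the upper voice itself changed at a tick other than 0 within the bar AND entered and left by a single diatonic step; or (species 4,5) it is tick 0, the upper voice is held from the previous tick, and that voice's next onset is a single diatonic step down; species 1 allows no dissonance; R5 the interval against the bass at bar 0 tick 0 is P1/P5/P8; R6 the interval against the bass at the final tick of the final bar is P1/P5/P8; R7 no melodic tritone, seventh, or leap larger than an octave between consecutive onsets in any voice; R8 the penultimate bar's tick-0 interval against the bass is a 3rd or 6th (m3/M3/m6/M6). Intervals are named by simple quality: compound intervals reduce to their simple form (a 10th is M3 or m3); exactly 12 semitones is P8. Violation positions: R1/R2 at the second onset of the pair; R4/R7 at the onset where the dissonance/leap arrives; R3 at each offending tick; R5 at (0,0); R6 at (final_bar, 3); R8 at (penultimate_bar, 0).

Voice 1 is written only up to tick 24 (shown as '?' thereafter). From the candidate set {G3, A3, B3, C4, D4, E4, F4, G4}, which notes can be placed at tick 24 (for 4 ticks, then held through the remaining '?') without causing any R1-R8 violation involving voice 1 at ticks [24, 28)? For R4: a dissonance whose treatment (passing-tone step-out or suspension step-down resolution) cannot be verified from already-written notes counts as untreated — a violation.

{B3, E4, G3}

G3: legal
A3: violates R4
B3: legal
C4: violates R4
D4: violates R2
E4: legal
F4: violates R2,R4
G4: violates R2,R3,R7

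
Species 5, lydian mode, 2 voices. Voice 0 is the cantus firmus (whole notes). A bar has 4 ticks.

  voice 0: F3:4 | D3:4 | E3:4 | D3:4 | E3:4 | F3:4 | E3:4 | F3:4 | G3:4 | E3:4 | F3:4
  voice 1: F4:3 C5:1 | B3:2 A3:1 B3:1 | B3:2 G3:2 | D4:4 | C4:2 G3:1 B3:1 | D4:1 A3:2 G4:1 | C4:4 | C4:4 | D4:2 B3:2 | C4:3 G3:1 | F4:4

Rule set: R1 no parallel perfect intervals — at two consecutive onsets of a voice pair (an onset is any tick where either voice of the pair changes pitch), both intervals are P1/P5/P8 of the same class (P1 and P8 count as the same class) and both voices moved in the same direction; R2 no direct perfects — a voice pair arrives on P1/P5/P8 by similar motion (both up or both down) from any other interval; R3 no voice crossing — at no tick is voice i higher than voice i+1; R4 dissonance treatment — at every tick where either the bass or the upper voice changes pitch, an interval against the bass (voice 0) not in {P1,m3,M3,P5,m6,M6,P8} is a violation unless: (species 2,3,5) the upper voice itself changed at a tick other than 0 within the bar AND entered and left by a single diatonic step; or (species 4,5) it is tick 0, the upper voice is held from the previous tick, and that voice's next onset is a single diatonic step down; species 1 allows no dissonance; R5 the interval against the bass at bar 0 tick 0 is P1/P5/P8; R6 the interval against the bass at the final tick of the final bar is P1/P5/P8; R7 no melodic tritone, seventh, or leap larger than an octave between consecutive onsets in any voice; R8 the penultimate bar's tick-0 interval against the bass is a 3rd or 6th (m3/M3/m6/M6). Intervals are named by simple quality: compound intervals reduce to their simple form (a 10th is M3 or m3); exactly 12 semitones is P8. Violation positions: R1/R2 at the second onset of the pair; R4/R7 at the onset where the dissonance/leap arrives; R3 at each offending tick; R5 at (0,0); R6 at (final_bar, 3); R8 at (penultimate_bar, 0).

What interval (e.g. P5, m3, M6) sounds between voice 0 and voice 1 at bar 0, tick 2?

P8

voice 0=F3 voice 1=F4 -> P8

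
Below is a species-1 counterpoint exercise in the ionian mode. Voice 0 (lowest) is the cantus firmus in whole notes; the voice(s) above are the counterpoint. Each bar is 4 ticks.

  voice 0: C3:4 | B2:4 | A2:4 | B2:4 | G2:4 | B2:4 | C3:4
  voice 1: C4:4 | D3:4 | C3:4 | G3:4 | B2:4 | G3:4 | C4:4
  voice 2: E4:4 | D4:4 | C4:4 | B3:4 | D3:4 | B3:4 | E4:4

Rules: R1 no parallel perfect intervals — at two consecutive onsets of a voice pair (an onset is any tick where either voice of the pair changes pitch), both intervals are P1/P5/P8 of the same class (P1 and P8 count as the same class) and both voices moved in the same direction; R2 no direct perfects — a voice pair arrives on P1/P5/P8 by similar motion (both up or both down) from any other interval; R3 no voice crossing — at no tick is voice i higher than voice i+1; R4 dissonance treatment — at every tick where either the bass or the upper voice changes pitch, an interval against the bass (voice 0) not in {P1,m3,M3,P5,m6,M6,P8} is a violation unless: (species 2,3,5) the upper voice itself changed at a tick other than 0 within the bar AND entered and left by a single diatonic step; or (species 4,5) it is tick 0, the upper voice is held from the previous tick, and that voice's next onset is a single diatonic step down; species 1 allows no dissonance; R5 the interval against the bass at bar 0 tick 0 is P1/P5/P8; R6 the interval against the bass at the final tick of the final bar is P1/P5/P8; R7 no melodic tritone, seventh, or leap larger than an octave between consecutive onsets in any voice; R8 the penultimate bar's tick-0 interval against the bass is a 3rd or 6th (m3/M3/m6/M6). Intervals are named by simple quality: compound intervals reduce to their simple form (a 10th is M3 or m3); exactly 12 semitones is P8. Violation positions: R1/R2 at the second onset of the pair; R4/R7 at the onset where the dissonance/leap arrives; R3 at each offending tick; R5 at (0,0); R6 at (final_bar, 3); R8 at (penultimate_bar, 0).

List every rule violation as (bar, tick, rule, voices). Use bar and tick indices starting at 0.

bar 0: v0=C3 v1=C4 v2=E4 downbeat M3
bar 1: v0=B2 v1=D3 v2=D4 downbeat m3
bar 2: v0=A2 v1=C3 v2=C4 downbeat m3
bar 3: v0=B2 v1=G3 v2=B3 downbeat P8
bar 4: v0=G2 v1=B2 v2=D3 downbeat P5
bar 5: v0=B2 v1=G3 v2=B3 downbeat P8
bar 6: v0=C3 v1=C4 v2=E4 downbeat M3
  -> R5 @ bar 0 tick 0 v(0, 2): opens on M3
  -> R2 @ bar 1 tick 0 v(1, 2): C4/E4 M3 -> D3/D4 P8 similar
  -> R7 @ bar 1 tick 0 v(1,): C4->D3 leap 10st
  -> R1 @ bar 2 tick 0 v(1, 2): D3/D4 P8 -> C3/C4 P8 similar
  -> R2 @ bar 4 tick 0 v(0, 2): B2/B3 P8 -> G2/D3 P5 similar
  -> R2 @ bar 5 tick 0 v(0, 2): G2/D3 P5 -> B2/B3 P8 similar
  -> R8 @ bar 5 tick 0 v(0, 2): penult P8 not 3rd/6th
  -> R2 @ bar 6 tick 0 v(0, 1): B2/G3 m6 -> C3/C4 P8 similar
  -> R6 @ bar 6 tick 3 v(0, 2): closes on M3

(0, 0, R5, (0, 2))
(1, 0, R2, (1, 2))
(1, 0, R7, (1,))
(2, 0, R1, (1, 2))
(4, 0, R2, (0, 2))
(5, 0, R2, (0, 2))
(5, 0, R8, (0, 2))
(6, 0, R2, (0, 1))
(6, 3, R6, (0, 2))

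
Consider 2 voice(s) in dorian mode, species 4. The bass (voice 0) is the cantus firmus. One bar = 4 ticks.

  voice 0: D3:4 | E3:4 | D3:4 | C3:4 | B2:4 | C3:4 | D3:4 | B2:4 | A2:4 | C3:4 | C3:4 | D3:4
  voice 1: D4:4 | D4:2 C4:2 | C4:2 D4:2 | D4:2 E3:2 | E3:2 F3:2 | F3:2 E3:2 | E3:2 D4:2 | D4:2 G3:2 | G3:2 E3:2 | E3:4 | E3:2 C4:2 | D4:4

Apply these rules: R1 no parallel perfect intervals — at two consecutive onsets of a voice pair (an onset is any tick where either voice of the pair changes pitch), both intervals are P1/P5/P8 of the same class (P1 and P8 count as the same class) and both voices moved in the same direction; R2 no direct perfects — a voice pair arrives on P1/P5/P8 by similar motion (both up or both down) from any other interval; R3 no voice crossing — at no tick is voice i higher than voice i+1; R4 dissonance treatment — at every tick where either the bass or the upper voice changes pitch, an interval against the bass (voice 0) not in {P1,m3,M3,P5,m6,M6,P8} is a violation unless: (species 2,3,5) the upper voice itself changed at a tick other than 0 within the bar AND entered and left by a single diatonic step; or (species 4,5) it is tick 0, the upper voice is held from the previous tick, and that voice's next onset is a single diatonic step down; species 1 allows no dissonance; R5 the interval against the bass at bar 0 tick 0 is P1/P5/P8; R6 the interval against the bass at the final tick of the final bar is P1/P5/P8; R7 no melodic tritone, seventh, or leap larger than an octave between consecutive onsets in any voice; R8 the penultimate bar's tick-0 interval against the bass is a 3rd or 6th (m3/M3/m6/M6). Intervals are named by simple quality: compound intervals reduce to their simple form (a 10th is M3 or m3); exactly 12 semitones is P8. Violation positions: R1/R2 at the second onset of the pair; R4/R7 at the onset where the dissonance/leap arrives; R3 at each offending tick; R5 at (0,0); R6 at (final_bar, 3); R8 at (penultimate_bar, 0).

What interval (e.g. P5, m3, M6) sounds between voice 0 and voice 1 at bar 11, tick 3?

P8

voice 0=D3 voice 1=D4 -> P8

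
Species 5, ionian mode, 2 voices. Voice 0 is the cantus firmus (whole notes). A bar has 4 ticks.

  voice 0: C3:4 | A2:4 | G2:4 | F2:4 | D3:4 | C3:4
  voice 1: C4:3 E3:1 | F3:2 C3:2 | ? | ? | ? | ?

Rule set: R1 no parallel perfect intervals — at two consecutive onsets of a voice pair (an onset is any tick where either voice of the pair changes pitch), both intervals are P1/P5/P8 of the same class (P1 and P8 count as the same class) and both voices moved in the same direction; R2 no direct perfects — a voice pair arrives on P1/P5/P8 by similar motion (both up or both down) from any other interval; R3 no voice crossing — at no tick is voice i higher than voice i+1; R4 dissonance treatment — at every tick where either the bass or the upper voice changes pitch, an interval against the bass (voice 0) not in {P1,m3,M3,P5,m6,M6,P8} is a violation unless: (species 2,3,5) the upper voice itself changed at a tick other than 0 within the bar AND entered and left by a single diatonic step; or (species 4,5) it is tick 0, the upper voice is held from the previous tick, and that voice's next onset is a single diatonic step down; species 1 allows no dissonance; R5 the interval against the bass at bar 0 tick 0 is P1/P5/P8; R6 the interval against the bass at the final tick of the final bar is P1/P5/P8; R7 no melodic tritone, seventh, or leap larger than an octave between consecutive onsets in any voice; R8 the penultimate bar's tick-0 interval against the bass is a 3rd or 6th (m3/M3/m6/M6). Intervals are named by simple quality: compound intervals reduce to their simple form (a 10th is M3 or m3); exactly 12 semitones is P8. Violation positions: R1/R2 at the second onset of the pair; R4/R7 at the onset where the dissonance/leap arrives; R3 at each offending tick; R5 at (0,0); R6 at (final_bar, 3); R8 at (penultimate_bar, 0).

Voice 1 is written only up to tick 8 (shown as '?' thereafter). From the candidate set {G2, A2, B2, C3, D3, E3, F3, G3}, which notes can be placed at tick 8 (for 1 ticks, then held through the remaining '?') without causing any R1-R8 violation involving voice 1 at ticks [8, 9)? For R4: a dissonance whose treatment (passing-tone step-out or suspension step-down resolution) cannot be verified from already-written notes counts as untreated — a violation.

G2: violates R2
A2: violates R4
B2: legal
C3: violates R4
D3: legal
E3: legal
F3: violates R4
G3: legal

{B2, D3, E3, G3}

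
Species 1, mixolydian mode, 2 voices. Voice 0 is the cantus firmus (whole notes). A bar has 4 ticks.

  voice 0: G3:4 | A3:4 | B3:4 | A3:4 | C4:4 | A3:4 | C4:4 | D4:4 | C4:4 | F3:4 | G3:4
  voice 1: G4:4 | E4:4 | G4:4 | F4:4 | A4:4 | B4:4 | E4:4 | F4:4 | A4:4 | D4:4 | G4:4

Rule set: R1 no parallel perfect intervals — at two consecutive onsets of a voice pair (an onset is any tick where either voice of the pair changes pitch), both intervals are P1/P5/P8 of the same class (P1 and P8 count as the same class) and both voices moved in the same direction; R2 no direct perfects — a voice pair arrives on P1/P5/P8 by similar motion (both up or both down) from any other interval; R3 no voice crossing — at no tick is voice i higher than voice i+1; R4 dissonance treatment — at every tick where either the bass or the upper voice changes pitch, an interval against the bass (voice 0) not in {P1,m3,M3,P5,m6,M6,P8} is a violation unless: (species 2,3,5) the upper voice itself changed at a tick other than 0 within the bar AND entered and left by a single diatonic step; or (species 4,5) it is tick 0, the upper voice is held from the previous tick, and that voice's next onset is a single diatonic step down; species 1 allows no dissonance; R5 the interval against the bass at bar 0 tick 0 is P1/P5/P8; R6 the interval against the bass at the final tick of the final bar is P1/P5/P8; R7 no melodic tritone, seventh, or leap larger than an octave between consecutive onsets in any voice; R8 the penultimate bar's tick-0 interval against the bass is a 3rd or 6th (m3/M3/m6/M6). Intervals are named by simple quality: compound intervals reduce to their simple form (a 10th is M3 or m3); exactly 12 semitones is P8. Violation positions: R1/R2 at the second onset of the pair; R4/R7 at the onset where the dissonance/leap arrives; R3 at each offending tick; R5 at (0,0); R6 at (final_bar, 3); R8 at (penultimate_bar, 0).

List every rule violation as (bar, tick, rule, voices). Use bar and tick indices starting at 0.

bar 0: v0=G3 v1=G4 downbeat P8
bar 1: v0=A3 v1=E4 downbeat P5
bar 2: v0=B3 v1=G4 downbeat m6
bar 3: v0=A3 v1=F4 downbeat m6
bar 4: v0=C4 v1=A4 downbeat M6
bar 5: v0=A3 v1=B4 downbeat M2
bar 6: v0=C4 v1=E4 downbeat M3
bar 7: v0=D4 v1=F4 downbeat m3
bar 8: v0=C4 v1=A4 downbeat M6
bar 9: v0=F3 v1=D4 downbeat M6
bar 10: v0=G3 v1=G4 downbeat P8
  -> R4 @ bar 5 tick 0 v(0, 1): A3/B4 M2 untreated
  -> R2 @ bar 10 tick 0 v(0, 1): F3/D4 M6 -> G3/G4 P8 similar

(5, 0, R4, (0, 1))
(10, 0, R2, (0, 1))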